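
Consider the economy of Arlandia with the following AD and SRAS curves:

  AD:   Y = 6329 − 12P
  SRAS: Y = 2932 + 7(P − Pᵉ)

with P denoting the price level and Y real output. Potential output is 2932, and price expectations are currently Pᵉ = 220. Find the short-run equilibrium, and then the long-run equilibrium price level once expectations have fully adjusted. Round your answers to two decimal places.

Short run: P = 259.84, Y = 3210.89. Long run: P = 283.08.

Short run: with Pᵉ = 220, SRAS is Y = 1392 + 7P. Setting AD = SRAS gives 4937 = 19P, so P = 259.84 and Y = 6329 − 12P = 3210.89.
Output 3210.89 is above potential 2932, so over time expected prices rise and SRAS shifts left until Y returns to 2932.
Long run: Y = 2932 on the AD curve gives 2932 = 6329 − 12P, so P = 283.08.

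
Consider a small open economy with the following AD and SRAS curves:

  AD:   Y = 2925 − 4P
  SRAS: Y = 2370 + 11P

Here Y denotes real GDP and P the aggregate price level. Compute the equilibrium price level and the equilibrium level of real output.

P = 37, Y = 2777

Set AD = SRAS: 2925 − 4P = 2370 + 11P, so 555 = 15P and P = 37.
Then Y = 2925 − 4·37 = 2777.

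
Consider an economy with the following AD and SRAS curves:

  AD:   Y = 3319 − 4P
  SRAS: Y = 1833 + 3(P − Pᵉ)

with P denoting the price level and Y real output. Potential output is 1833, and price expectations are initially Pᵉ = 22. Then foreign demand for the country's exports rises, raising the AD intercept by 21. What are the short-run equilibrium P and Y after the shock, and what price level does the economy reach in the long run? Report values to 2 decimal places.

Short run: P = 224.71, Y = 2441.14. Long run: P = 376.75.

AD shifts right: new AD is Y = 3340 − 4P. With Pᵉ = 22, SRAS is Y = 1767 + 3P.
Short run: 3340 − 4P = 1767 + 3P gives 1573 = 7P, so P = 224.71 and Y = 3340 − 4P = 2441.14.
Y = 2441.14 is above potential 1833; expectations adjust and SRAS shifts left until Y = 1833.
Long run: on the new AD curve, 1833 = 3340 − 4P gives P = 376.75.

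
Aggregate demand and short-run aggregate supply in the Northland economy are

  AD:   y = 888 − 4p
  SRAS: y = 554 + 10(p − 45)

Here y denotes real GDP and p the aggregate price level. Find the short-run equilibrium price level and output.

p = 56, y = 664

Write SRAS as y = 554 + 10p − 450 = 104 + 10p.
Set AD = SRAS: 888 − 4p = 104 + 10p, so 784 = 14p and p = 56.
Then y = 888 − 4·56 = 664.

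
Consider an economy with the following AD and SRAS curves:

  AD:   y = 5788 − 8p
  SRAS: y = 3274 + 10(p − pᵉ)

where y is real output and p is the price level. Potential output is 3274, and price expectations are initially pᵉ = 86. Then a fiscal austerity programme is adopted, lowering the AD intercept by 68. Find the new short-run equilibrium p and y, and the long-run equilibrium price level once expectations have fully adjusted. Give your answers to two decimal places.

Short run: p = 183.67, y = 4250.67. Long run: p = 305.75.

AD shifts left: new AD is y = 5720 − 8p. With pᵉ = 86, SRAS is y = 2414 + 10p.
Short run: 5720 − 8p = 2414 + 10p gives 3306 = 18p, so p = 183.67 and y = 5720 − 8p = 4250.67.
y = 4250.67 is above potential 3274; expectations adjust and SRAS shifts left until y = 3274.
Long run: on the new AD curve, 3274 = 5720 − 8p gives p = 305.75.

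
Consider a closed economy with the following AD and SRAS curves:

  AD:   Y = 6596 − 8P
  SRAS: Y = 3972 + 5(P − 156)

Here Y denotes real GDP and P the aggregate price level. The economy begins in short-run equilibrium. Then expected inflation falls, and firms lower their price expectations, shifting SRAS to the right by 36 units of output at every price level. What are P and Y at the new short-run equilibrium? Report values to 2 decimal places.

P = 259.08, Y = 4523.38

This is a positive supply shock: SRAS shifts right.
New SRAS: Y = 3228 + 5P.
Set AD = SRAS: 6596 − 8P = 3228 + 5P, so 3368 = 13P and P = 259.08.
Substituting into AD, Y = 4523.38.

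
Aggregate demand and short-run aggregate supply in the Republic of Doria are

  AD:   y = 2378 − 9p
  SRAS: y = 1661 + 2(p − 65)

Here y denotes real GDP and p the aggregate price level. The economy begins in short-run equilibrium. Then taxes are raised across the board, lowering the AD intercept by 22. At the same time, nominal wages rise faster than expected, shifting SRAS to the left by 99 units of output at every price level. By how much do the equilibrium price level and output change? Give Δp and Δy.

Δp = +7, Δy = -85

After both shocks: AD is y = 2356 − 9p and SRAS is y = 1432 + 2p.
Setting them equal: 924 = 11p, so p = 84.
y = 2356 − 9·84 = 1600.
Initially p = 77, y = 1685, so Δp = +7 and Δy = -85.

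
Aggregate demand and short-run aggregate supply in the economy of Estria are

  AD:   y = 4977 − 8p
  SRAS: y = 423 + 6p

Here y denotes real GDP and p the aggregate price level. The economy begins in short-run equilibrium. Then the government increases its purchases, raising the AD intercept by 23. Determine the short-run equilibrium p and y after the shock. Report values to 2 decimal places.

This is a positive demand shock: AD shifts right.
New AD: y = 5000 − 8p.
Set AD = SRAS: 5000 − 8p = 423 + 6p, so 4577 = 14p and p = 326.93.
Substituting into AD, y = 2384.57.

p = 326.93, y = 2384.57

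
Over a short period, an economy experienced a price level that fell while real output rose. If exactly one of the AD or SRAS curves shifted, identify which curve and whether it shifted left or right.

SRAS shifted right

P fell and Y rose. An AD shift moves P and Y in the same direction; an SRAS shift moves them in opposite directions.
Here P and Y moved in opposite directions, so the SRAS curve shifted.
Since Y rose, SRAS shifted right.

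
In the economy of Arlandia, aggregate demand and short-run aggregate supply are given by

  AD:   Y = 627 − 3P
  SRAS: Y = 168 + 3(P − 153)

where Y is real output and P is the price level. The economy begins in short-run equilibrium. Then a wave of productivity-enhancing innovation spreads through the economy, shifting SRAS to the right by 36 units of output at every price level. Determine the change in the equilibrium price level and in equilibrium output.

This is a positive supply shock: SRAS shifts right.
New SRAS: Y = 3P − 255.
Set AD = SRAS: 627 − 3P = 3P − 255, so 882 = 6P and P = 147.
Y = 627 − 3·147 = 186.
Initially P = 153, Y = 168, so ΔP = -6 and ΔY = +18.

ΔP = -6, ΔY = +18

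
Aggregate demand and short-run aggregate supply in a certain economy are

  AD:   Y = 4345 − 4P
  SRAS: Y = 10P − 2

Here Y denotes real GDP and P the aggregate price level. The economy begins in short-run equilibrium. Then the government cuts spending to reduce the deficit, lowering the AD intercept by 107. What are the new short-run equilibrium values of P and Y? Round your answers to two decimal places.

P = 302.86, Y = 3026.57

This is a negative demand shock: AD shifts left.
New AD: Y = 4238 − 4P.
Set AD = SRAS: 4238 − 4P = 10P − 2, so 4240 = 14P and P = 302.86.
Substituting into AD, Y = 3026.57.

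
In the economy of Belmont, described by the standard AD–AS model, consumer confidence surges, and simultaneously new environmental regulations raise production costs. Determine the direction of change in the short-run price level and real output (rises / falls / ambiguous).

Price level: rises; output: ambiguous

The first event is a positive demand shock: AD shifts right, which by itself pushes P up and Y up.
The second is an adverse supply shock: SRAS shifts left, which by itself pushes P up and Y down.
Both shocks push P up, so P rises. The two shocks push Y in opposite directions, so the effect on Y is ambiguous.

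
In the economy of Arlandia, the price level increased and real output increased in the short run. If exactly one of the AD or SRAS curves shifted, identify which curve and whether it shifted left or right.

P rose and Y rose. An AD shift moves P and Y in the same direction; an SRAS shift moves them in opposite directions.
Here P and Y moved in the same direction, so the AD curve shifted.
Since Y rose, AD shifted right.

AD shifted right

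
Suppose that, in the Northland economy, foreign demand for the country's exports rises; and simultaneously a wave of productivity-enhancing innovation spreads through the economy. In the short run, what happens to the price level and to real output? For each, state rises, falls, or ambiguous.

Price level: ambiguous; output: rises

The first event is a positive demand shock: AD shifts right, which by itself pushes P up and Y up.
The second is a favourable supply shock: SRAS shifts right, which by itself pushes P down and Y up.
The two shocks push P in opposite directions, so the effect on P is ambiguous. Both shocks push Y up, so Y rises.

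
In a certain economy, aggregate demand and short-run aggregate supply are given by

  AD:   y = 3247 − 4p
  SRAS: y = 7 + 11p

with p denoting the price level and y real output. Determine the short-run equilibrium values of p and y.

Set AD = SRAS: 3247 − 4p = 7 + 11p, so 3240 = 15p and p = 216.
Then y = 3247 − 4·216 = 2383.

p = 216, y = 2383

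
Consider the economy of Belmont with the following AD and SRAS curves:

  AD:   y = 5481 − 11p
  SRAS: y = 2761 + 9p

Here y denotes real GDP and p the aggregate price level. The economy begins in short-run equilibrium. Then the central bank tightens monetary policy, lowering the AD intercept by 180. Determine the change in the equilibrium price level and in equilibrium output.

This is a negative demand shock: AD shifts left.
New AD: y = 5301 − 11p.
Set AD = SRAS: 5301 − 11p = 2761 + 9p, so 2540 = 20p and p = 127.
y = 5301 − 11·127 = 3904.
Initially p = 136, y = 3985, so Δp = -9 and Δy = -81.

Δp = -9, Δy = -81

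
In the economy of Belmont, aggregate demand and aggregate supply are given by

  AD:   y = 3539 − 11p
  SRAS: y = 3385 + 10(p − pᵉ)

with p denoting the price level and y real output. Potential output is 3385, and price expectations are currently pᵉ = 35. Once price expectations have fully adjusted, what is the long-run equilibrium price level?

Long-run p = 14

Short run: with pᵉ = 35, SRAS is y = 3035 + 10p. Setting AD = SRAS gives 504 = 21p, so p = 24 and y = 3539 − 11·24 = 3275.
Output 3275 is below potential 3385, so over time expected prices fall and SRAS shifts right until y returns to 3385.
Long run: y = 3385 on the AD curve gives 3385 = 3539 − 11p, so p = 14.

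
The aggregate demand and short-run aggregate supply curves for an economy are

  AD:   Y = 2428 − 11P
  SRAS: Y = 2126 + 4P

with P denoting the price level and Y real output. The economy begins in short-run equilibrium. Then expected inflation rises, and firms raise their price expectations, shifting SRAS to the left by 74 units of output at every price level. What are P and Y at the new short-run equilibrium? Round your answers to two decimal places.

This is a negative supply shock: SRAS shifts left.
New SRAS: Y = 2052 + 4P.
Set AD = SRAS: 2428 − 11P = 2052 + 4P, so 376 = 15P and P = 25.07.
Substituting into AD, Y = 2152.27.

P = 25.07, Y = 2152.27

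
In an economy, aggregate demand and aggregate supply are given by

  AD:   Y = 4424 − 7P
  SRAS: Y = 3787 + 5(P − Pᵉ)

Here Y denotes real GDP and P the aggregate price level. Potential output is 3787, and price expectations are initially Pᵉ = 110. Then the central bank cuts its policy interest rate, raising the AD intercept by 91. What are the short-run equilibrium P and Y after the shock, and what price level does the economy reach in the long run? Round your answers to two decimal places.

Short run: P = 106.50, Y = 3769.50. Long run: P = 104.00.

AD shifts right: new AD is Y = 4515 − 7P. With Pᵉ = 110, SRAS is Y = 3237 + 5P.
Short run: 4515 − 7P = 3237 + 5P gives 1278 = 12P, so P = 106.50 and Y = 4515 − 7P = 3769.50.
Y = 3769.50 is below potential 3787; expectations adjust and SRAS shifts right until Y = 3787.
Long run: on the new AD curve, 3787 = 4515 − 7P gives P = 104.00.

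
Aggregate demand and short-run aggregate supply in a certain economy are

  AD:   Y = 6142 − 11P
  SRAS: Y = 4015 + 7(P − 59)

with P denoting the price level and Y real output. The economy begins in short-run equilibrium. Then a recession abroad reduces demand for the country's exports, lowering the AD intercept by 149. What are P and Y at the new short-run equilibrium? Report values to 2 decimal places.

P = 132.83, Y = 4531.83

This is a negative demand shock: AD shifts left.
New AD: Y = 5993 − 11P.
SRAS can be written Y = 3602 + 7P.
Set AD = SRAS: 5993 − 11P = 3602 + 7P, so 2391 = 18P and P = 132.83.
Substituting into AD, Y = 4531.83.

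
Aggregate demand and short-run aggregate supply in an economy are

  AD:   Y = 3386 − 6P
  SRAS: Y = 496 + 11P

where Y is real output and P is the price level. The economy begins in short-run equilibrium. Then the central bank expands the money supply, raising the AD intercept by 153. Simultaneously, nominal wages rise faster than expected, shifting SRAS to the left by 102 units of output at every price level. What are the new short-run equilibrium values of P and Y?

P = 185, Y = 2429

After both shocks: AD is Y = 3539 − 6P and SRAS is Y = 394 + 11P.
Setting them equal: 3145 = 17P, so P = 185.
Y = 3539 − 6·185 = 2429.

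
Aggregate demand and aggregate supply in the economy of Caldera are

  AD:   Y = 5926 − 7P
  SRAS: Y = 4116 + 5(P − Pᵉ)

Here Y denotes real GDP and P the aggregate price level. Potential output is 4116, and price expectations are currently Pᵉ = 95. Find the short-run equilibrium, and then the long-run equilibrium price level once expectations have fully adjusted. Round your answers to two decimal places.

Short run: with Pᵉ = 95, SRAS is Y = 3641 + 5P. Setting AD = SRAS gives 2285 = 12P, so P = 190.42 and Y = 5926 − 7P = 4593.08.
Output 4593.08 is above potential 4116, so over time expected prices rise and SRAS shifts left until Y returns to 4116.
Long run: Y = 4116 on the AD curve gives 4116 = 5926 − 7P, so P = 258.57.

Short run: P = 190.42, Y = 4593.08. Long run: P = 258.57.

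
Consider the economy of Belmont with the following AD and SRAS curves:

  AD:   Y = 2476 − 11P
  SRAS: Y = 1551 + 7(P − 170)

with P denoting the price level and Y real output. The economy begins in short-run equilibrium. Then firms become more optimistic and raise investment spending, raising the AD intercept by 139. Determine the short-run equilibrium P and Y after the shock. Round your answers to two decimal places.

P = 125.22, Y = 1237.56

This is a positive demand shock: AD shifts right.
New AD: Y = 2615 − 11P.
SRAS can be written Y = 361 + 7P.
Set AD = SRAS: 2615 − 11P = 361 + 7P, so 2254 = 18P and P = 125.22.
Substituting into AD, Y = 1237.56.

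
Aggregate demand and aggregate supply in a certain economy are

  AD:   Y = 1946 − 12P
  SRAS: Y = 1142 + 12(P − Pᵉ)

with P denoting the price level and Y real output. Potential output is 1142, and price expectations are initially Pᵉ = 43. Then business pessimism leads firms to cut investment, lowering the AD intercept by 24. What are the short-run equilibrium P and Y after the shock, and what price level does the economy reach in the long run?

Short run: P = 54, Y = 1274. Long run: P = 65.

AD shifts left: new AD is Y = 1922 − 12P. With Pᵉ = 43, SRAS is Y = 626 + 12P.
Short run: 1922 − 12P = 626 + 12P gives 1296 = 24P, so P = 54 and Y = 1922 − 12·54 = 1274.
Y = 1274 is above potential 1142; expectations adjust and SRAS shifts left until Y = 1142.
Long run: on the new AD curve, 1142 = 1922 − 12P gives P = 65.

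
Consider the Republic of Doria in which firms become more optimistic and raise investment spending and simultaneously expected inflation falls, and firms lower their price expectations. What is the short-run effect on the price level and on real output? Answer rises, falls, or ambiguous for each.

Price level: ambiguous; output: rises

The first event is a positive demand shock: AD shifts right, which by itself pushes P up and Y up.
The second is a favourable supply shock: SRAS shifts right, which by itself pushes P down and Y up.
The two shocks push P in opposite directions, so the effect on P is ambiguous. Both shocks push Y up, so Y rises.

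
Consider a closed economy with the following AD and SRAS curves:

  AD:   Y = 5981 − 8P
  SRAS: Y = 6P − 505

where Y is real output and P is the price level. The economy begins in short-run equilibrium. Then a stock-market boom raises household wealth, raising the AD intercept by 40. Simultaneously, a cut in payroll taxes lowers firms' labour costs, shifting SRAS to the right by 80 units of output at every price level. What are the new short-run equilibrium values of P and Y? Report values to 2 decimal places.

P = 460.43, Y = 2337.57

After both shocks: AD is Y = 6021 − 8P and SRAS is Y = 6P − 425.
Setting them equal: 6446 = 14P, so P = 460.43.
Substituting into AD, Y = 2337.57.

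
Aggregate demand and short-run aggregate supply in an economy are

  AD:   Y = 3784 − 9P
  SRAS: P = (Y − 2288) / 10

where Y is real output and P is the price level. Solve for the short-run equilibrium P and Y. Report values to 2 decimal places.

Rearrange SRAS to Y = 2288 + 10P.
Set AD = SRAS: 3784 − 9P = 2288 + 10P, so 1496 = 19P and P = 78.74.
Substituting into AD, Y = 3784 − 9P = 3075.37.

P = 78.74, Y = 3075.37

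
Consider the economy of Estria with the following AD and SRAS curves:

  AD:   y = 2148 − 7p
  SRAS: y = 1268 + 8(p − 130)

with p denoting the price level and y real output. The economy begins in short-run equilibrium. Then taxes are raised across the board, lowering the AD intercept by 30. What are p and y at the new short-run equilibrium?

p = 126, y = 1236

This is a negative demand shock: AD shifts left.
New AD: y = 2118 − 7p.
SRAS can be written y = 228 + 8p.
Set AD = SRAS: 2118 − 7p = 228 + 8p, so 1890 = 15p and p = 126.
y = 2118 − 7·126 = 1236.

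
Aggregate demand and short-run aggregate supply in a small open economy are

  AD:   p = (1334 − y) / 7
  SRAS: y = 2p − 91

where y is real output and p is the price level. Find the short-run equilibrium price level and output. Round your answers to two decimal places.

Rearrange AD to y = 1334 − 7p.
Set AD = SRAS: 1334 − 7p = 2p − 91, so 1425 = 9p and p = 158.33.
Substituting into AD, y = 1334 − 7p = 225.67.

p = 158.33, y = 225.67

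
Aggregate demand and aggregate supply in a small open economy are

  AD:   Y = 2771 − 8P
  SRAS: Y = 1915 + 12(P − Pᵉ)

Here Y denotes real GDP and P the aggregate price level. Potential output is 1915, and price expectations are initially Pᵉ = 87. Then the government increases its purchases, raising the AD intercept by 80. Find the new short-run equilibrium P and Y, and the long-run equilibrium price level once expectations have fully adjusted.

Short run: P = 99, Y = 2059. Long run: P = 117.

AD shifts right: new AD is Y = 2851 − 8P. With Pᵉ = 87, SRAS is Y = 871 + 12P.
Short run: 2851 − 8P = 871 + 12P gives 1980 = 20P, so P = 99 and Y = 2851 − 8·99 = 2059.
Y = 2059 is above potential 1915; expectations adjust and SRAS shifts left until Y = 1915.
Long run: on the new AD curve, 1915 = 2851 − 8P gives P = 117.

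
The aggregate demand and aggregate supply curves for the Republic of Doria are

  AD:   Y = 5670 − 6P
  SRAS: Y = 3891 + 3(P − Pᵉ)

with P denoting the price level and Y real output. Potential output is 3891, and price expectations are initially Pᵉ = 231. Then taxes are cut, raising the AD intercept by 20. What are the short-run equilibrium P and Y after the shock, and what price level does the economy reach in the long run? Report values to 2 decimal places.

Short run: P = 276.89, Y = 4028.67. Long run: P = 299.83.

AD shifts right: new AD is Y = 5690 − 6P. With Pᵉ = 231, SRAS is Y = 3198 + 3P.
Short run: 5690 − 6P = 3198 + 3P gives 2492 = 9P, so P = 276.89 and Y = 5690 − 6P = 4028.67.
Y = 4028.67 is above potential 3891; expectations adjust and SRAS shifts left until Y = 3891.
Long run: on the new AD curve, 3891 = 5690 − 6P gives P = 299.83.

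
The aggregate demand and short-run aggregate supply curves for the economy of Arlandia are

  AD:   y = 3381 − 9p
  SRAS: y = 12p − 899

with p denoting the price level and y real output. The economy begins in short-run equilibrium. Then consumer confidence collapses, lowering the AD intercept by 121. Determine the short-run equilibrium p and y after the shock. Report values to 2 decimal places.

This is a negative demand shock: AD shifts left.
New AD: y = 3260 − 9p.
Set AD = SRAS: 3260 − 9p = 12p − 899, so 4159 = 21p and p = 198.05.
Substituting into AD, y = 1477.57.

p = 198.05, y = 1477.57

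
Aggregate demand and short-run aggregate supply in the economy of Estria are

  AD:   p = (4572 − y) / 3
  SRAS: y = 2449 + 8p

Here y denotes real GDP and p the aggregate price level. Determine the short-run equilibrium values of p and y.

p = 193, y = 3993

Rearrange AD to y = 4572 − 3p.
Set AD = SRAS: 4572 − 3p = 2449 + 8p, so 2123 = 11p and p = 193.
Then y = 4572 − 3·193 = 3993.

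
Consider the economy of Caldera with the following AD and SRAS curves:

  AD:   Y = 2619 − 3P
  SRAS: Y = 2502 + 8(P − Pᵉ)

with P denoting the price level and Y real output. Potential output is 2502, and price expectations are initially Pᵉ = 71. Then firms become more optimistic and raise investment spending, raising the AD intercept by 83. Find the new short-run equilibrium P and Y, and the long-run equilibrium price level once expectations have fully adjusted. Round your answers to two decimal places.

Short run: P = 69.82, Y = 2492.55. Long run: P = 66.67.

AD shifts right: new AD is Y = 2702 − 3P. With Pᵉ = 71, SRAS is Y = 1934 + 8P.
Short run: 2702 − 3P = 1934 + 8P gives 768 = 11P, so P = 69.82 and Y = 2702 − 3P = 2492.55.
Y = 2492.55 is below potential 2502; expectations adjust and SRAS shifts right until Y = 2502.
Long run: on the new AD curve, 2502 = 2702 − 3P gives P = 66.67.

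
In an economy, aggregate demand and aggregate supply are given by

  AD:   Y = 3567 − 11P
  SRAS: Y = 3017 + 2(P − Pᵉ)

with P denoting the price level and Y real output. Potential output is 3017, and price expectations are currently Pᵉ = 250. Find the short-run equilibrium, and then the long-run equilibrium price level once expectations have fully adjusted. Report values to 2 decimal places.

Short run: P = 80.77, Y = 2678.54. Long run: P = 50.00.

Short run: with Pᵉ = 250, SRAS is Y = 2517 + 2P. Setting AD = SRAS gives 1050 = 13P, so P = 80.77 and Y = 3567 − 11P = 2678.54.
Output 2678.54 is below potential 3017, so over time expected prices fall and SRAS shifts right until Y returns to 3017.
Long run: Y = 3017 on the AD curve gives 3017 = 3567 − 11P, so P = 50.00.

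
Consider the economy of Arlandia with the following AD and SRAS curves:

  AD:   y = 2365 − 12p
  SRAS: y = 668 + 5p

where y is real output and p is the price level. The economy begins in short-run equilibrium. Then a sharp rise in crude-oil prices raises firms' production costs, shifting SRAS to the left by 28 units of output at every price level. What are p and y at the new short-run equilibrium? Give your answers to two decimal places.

This is a negative supply shock: SRAS shifts left.
New SRAS: y = 640 + 5p.
Set AD = SRAS: 2365 − 12p = 640 + 5p, so 1725 = 17p and p = 101.47.
Substituting into AD, y = 1147.35.

p = 101.47, y = 1147.35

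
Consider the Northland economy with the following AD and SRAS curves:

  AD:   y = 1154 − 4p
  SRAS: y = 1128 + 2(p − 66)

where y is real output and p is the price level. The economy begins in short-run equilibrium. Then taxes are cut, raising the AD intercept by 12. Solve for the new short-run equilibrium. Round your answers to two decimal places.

p = 28.33, y = 1052.67

This is a positive demand shock: AD shifts right.
New AD: y = 1166 − 4p.
SRAS can be written y = 996 + 2p.
Set AD = SRAS: 1166 − 4p = 996 + 2p, so 170 = 6p and p = 28.33.
Substituting into AD, y = 1052.67.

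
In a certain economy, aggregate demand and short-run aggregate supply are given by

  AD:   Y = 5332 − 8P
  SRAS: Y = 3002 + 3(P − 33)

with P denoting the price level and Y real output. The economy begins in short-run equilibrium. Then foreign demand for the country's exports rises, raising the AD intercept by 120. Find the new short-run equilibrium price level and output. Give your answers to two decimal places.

P = 231.73, Y = 3598.18

This is a positive demand shock: AD shifts right.
New AD: Y = 5452 − 8P.
SRAS can be written Y = 2903 + 3P.
Set AD = SRAS: 5452 − 8P = 2903 + 3P, so 2549 = 11P and P = 231.73.
Substituting into AD, Y = 3598.18.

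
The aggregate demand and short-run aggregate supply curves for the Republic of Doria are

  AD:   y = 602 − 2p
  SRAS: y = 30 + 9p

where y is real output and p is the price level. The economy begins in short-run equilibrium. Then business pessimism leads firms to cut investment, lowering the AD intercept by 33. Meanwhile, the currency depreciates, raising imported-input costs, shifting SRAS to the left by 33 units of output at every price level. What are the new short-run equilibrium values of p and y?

After both shocks: AD is y = 569 − 2p and SRAS is y = 9p − 3.
Setting them equal: 572 = 11p, so p = 52.
y = 569 − 2·52 = 465.

p = 52, y = 465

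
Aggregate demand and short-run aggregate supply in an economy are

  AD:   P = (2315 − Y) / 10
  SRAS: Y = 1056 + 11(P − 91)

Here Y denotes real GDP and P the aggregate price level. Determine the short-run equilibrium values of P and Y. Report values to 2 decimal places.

P = 107.62, Y = 1238.81

Write SRAS as Y = 1056 + 11P − 1001 = 55 + 11P.
Rearrange AD to Y = 2315 − 10P.
Set AD = SRAS: 2315 − 10P = 55 + 11P, so 2260 = 21P and P = 107.62.
Substituting into AD, Y = 2315 − 10P = 1238.81.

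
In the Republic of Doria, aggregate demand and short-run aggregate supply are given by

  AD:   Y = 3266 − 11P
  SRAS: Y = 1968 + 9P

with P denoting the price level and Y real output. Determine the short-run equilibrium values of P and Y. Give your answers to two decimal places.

P = 64.90, Y = 2552.10

Set AD = SRAS: 3266 − 11P = 1968 + 9P, so 1298 = 20P and P = 64.90.
Substituting into AD, Y = 3266 − 11P = 2552.10.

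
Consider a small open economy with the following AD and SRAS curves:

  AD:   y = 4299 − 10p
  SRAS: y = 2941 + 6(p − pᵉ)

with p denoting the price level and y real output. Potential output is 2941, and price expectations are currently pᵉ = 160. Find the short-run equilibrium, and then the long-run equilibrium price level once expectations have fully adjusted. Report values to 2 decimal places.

Short run: with pᵉ = 160, SRAS is y = 1981 + 6p. Setting AD = SRAS gives 2318 = 16p, so p = 144.88 and y = 4299 − 10p = 2850.25.
Output 2850.25 is below potential 2941, so over time expected prices fall and SRAS shifts right until y returns to 2941.
Long run: y = 2941 on the AD curve gives 2941 = 4299 − 10p, so p = 135.80.

Short run: p = 144.88, y = 2850.25. Long run: p = 135.80.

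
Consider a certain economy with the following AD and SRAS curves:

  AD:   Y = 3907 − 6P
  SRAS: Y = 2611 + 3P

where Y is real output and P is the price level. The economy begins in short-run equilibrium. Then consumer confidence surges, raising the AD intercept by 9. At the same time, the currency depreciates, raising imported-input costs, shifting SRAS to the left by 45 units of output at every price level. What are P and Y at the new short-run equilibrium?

After both shocks: AD is Y = 3916 − 6P and SRAS is Y = 2566 + 3P.
Setting them equal: 1350 = 9P, so P = 150.
Y = 3916 − 6·150 = 3016.

P = 150, Y = 3016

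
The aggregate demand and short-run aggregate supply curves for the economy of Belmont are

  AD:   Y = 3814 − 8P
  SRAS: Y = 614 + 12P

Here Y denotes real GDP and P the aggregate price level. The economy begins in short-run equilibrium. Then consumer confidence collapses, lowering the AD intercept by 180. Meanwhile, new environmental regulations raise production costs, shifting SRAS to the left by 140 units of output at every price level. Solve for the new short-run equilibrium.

P = 158, Y = 2370

After both shocks: AD is Y = 3634 − 8P and SRAS is Y = 474 + 12P.
Setting them equal: 3160 = 20P, so P = 158.
Y = 3634 − 8·158 = 2370.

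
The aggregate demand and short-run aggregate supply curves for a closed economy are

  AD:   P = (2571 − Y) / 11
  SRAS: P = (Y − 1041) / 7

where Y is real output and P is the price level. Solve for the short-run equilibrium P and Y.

P = 85, Y = 1636

Rearrange AD to Y = 2571 − 11P.
Rearrange SRAS to Y = 1041 + 7P.
Set AD = SRAS: 2571 − 11P = 1041 + 7P, so 1530 = 18P and P = 85.
Then Y = 2571 − 11·85 = 1636.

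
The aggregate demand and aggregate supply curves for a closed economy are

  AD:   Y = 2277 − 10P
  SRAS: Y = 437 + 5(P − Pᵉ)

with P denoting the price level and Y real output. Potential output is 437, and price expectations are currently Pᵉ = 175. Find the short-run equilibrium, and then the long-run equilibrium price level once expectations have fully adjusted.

Short run: P = 181, Y = 467. Long run: P = 184.

Short run: with Pᵉ = 175, SRAS is Y = 5P − 438. Setting AD = SRAS gives 2715 = 15P, so P = 181 and Y = 2277 − 10·181 = 467.
Output 467 is above potential 437, so over time expected prices rise and SRAS shifts left until Y returns to 437.
Long run: Y = 437 on the AD curve gives 437 = 2277 − 10P, so P = 184.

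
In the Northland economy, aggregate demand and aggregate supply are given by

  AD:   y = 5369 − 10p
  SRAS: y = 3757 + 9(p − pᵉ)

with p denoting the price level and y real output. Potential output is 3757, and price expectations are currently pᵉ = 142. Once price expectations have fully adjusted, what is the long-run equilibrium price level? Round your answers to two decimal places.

Short run: with pᵉ = 142, SRAS is y = 2479 + 9p. Setting AD = SRAS gives 2890 = 19p, so p = 152.11 and y = 5369 − 10p = 3847.95.
Output 3847.95 is above potential 3757, so over time expected prices rise and SRAS shifts left until y returns to 3757.
Long run: y = 3757 on the AD curve gives 3757 = 5369 − 10p, so p = 161.20.

Long-run p = 161.20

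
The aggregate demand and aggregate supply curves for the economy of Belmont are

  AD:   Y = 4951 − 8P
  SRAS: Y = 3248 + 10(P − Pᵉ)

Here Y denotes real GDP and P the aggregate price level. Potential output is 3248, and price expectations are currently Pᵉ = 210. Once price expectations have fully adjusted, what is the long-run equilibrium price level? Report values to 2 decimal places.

Long-run P = 212.88

Short run: with Pᵉ = 210, SRAS is Y = 1148 + 10P. Setting AD = SRAS gives 3803 = 18P, so P = 211.28 and Y = 4951 − 8P = 3260.78.
Output 3260.78 is above potential 3248, so over time expected prices rise and SRAS shifts left until Y returns to 3248.
Long run: Y = 3248 on the AD curve gives 3248 = 4951 − 8P, so P = 212.88.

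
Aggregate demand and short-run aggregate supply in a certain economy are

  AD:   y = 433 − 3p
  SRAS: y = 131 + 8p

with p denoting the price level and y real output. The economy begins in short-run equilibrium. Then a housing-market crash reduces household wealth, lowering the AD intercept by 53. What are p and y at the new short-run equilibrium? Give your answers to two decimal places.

This is a negative demand shock: AD shifts left.
New AD: y = 380 − 3p.
Set AD = SRAS: 380 − 3p = 131 + 8p, so 249 = 11p and p = 22.64.
Substituting into AD, y = 312.09.

p = 22.64, y = 312.09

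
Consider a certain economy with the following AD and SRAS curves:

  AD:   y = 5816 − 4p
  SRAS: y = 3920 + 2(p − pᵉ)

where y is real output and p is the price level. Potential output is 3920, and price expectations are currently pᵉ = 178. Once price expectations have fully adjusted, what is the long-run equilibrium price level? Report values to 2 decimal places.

Short run: with pᵉ = 178, SRAS is y = 3564 + 2p. Setting AD = SRAS gives 2252 = 6p, so p = 375.33 and y = 5816 − 4p = 4314.67.
Output 4314.67 is above potential 3920, so over time expected prices rise and SRAS shifts left until y returns to 3920.
Long run: y = 3920 on the AD curve gives 3920 = 5816 − 4p, so p = 474.00.

Long-run p = 474.00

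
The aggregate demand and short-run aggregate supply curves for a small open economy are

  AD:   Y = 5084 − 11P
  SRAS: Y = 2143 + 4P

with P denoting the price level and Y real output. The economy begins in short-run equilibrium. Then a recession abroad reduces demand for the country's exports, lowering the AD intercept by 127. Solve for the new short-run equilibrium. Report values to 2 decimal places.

P = 187.60, Y = 2893.40

This is a negative demand shock: AD shifts left.
New AD: Y = 4957 − 11P.
Set AD = SRAS: 4957 − 11P = 2143 + 4P, so 2814 = 15P and P = 187.60.
Substituting into AD, Y = 2893.40.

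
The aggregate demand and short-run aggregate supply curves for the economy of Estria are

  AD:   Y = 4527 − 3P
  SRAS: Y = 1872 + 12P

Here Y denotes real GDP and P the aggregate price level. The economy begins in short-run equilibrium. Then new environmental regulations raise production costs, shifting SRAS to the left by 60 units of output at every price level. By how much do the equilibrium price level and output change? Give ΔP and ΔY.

ΔP = +4, ΔY = -12

This is a negative supply shock: SRAS shifts left.
New SRAS: Y = 1812 + 12P.
Set AD = SRAS: 4527 − 3P = 1812 + 12P, so 2715 = 15P and P = 181.
Y = 4527 − 3·181 = 3984.
Initially P = 177, Y = 3996, so ΔP = +4 and ΔY = -12.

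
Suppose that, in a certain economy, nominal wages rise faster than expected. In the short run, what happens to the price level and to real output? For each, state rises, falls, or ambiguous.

Price level: rises; output: falls

This is an adverse supply shock: SRAS shifts left.
Moving along the downward-sloping AD curve, P rises and Y falls.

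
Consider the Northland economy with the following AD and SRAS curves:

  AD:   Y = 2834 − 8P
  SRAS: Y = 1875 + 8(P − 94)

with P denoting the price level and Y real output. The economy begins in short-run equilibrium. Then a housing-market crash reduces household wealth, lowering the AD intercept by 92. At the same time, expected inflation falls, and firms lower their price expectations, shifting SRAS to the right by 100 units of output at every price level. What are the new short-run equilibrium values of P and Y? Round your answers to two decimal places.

After both shocks: AD is Y = 2742 − 8P and SRAS is Y = 1223 + 8P.
Setting them equal: 1519 = 16P, so P = 94.94.
Substituting into AD, Y = 1982.50.

P = 94.94, Y = 1982.50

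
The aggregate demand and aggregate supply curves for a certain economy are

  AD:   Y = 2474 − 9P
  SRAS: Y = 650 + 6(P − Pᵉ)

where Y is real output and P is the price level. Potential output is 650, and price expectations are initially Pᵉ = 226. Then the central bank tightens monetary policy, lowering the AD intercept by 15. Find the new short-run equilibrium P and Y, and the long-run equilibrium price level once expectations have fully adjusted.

AD shifts left: new AD is Y = 2459 − 9P. With Pᵉ = 226, SRAS is Y = 6P − 706.
Short run: 2459 − 9P = 6P − 706 gives 3165 = 15P, so P = 211 and Y = 2459 − 9·211 = 560.
Y = 560 is below potential 650; expectations adjust and SRAS shifts right until Y = 650.
Long run: on the new AD curve, 650 = 2459 − 9P gives P = 201.

Short run: P = 211, Y = 560. Long run: P = 201.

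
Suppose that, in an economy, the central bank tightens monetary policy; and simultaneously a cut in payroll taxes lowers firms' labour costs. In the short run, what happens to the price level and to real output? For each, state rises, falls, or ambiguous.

Price level: falls; output: ambiguous

The first event is a negative demand shock: AD shifts left, which by itself pushes P down and Y down.
The second is a favourable supply shock: SRAS shifts right, which by itself pushes P down and Y up.
Both shocks push P down, so P falls. The two shocks push Y in opposite directions, so the effect on Y is ambiguous.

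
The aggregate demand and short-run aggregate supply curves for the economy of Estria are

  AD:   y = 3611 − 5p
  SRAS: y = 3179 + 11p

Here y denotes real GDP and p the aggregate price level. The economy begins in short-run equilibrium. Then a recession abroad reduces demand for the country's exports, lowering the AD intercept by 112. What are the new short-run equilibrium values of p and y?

This is a negative demand shock: AD shifts left.
New AD: y = 3499 − 5p.
Set AD = SRAS: 3499 − 5p = 3179 + 11p, so 320 = 16p and p = 20.
y = 3499 − 5·20 = 3399.

p = 20, y = 3399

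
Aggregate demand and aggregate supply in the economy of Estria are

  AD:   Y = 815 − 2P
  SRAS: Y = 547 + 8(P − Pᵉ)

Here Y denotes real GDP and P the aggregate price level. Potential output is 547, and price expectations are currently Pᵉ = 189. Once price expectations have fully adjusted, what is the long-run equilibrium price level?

Long-run P = 134

Short run: with Pᵉ = 189, SRAS is Y = 8P − 965. Setting AD = SRAS gives 1780 = 10P, so P = 178 and Y = 815 − 2·178 = 459.
Output 459 is below potential 547, so over time expected prices fall and SRAS shifts right until Y returns to 547.
Long run: Y = 547 on the AD curve gives 547 = 815 − 2P, so P = 134.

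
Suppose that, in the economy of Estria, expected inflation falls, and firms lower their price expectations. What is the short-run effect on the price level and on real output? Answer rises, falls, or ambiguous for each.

This is a favourable supply shock: SRAS shifts right.
Moving along the downward-sloping AD curve, P falls and Y rises.

Price level: falls; output: rises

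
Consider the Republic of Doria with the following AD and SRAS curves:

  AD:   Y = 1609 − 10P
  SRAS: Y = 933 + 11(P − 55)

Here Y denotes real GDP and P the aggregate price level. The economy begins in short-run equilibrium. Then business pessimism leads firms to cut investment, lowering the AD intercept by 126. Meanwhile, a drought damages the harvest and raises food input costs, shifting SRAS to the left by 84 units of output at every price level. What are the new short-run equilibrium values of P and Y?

After both shocks: AD is Y = 1483 − 10P and SRAS is Y = 244 + 11P.
Setting them equal: 1239 = 21P, so P = 59.
Y = 1483 − 10·59 = 893.

P = 59, Y = 893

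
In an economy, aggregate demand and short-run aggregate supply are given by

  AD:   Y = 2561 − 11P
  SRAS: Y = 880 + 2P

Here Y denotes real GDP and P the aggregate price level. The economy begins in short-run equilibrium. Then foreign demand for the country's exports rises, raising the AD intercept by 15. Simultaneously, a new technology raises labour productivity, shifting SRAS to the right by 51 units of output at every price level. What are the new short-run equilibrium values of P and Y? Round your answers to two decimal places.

After both shocks: AD is Y = 2576 − 11P and SRAS is Y = 931 + 2P.
Setting them equal: 1645 = 13P, so P = 126.54.
Substituting into AD, Y = 1184.08.

P = 126.54, Y = 1184.08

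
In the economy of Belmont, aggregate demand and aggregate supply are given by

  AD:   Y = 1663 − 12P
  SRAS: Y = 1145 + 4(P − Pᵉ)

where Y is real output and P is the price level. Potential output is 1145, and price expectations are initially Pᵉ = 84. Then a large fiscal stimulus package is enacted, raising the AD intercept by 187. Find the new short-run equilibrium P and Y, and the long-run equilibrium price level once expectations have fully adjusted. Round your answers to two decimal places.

AD shifts right: new AD is Y = 1850 − 12P. With Pᵉ = 84, SRAS is Y = 809 + 4P.
Short run: 1850 − 12P = 809 + 4P gives 1041 = 16P, so P = 65.06 and Y = 1850 − 12P = 1069.25.
Y = 1069.25 is below potential 1145; expectations adjust and SRAS shifts right until Y = 1145.
Long run: on the new AD curve, 1145 = 1850 − 12P gives P = 58.75.

Short run: P = 65.06, Y = 1069.25. Long run: P = 58.75.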